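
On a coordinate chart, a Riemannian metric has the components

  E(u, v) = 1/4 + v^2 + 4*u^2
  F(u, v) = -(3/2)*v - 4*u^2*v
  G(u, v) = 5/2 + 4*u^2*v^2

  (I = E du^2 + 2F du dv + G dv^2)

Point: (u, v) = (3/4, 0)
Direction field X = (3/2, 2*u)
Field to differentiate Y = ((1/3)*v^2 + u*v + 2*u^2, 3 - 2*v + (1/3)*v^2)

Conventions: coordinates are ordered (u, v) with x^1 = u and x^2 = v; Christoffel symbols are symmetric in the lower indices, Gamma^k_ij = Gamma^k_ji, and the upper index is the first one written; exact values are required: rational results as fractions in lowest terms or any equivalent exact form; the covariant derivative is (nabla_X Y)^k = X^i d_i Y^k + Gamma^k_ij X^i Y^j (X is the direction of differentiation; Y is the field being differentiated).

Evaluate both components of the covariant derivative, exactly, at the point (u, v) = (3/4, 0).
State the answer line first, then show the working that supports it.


Answer: (nabla_X Y)^u = 9/10, (nabla_X Y)^v = -3

E = 5/2, F = 0, G = 5/2 at the point
E_u = 6, E_v = 0, F_u = 0, F_v = -15/4, G_u = 0, G_v = 0
EG - F^2 = 25/4;  g^inv = (4/25) * [[5/2, 0], [0, 5/2]]
first-kind symbols [ij,l] = (1/2)(d_i g_jl + d_j g_il - d_l g_ij): [uu,u] = E_u/2 = 3, [uu,v] = F_u - E_v/2 = 0, [uv,u] = E_v/2 = 0, [uv,v] = G_u/2 = 0, [vv,u] = F_v - G_u/2 = -15/4, [vv,v] = G_v/2 = 0
Gamma^u_ij = (G*[ij,u] - F*[ij,v])/(EG - F^2), Gamma^v_ij = (E*[ij,v] - F*[ij,u])/(EG - F^2)
Gamma_uuu = 6/5, Gamma_uuv = 0, Gamma_uvv = -3/2, Gamma_vuu = 0, Gamma_vuv = 0, Gamma_vvv = 0
X = (3/2, 3/2), Y = (9/8, 3) at the point


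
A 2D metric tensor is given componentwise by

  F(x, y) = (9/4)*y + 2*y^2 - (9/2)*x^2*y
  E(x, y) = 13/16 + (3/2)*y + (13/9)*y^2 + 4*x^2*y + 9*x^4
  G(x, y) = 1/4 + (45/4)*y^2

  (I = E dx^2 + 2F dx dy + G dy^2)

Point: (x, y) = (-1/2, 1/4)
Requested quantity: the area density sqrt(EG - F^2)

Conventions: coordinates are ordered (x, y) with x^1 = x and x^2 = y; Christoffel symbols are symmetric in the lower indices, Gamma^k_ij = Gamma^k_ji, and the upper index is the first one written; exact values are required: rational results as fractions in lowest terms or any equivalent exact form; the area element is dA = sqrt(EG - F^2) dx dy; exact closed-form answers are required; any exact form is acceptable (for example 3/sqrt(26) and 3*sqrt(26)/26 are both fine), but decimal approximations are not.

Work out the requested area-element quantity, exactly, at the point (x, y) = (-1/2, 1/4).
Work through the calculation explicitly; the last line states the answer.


E = 301/144, F = 13/32, G = 61/64; EG - F^2 = 2105/1152

Answer: sqrt(EG - F^2) = sqrt(4210)/48


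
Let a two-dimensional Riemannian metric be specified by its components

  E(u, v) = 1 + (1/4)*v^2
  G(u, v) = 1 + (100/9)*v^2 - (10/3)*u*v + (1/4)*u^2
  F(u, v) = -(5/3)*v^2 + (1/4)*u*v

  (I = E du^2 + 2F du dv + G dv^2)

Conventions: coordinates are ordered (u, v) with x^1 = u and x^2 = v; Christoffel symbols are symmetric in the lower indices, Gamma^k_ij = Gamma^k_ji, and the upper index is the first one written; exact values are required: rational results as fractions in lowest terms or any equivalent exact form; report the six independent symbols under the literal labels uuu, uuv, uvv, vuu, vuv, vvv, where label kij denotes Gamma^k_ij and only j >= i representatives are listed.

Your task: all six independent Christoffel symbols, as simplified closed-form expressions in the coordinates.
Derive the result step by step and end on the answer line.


E = 1 + (1/4)*v^2; F = -(5/3)*v^2 + (1/4)*u*v; G = 1 + (100/9)*v^2 - (10/3)*u*v + (1/4)*u^2
Gamma^k_ij = (1/2) g^{kl} (d_i g_jl + d_j g_il - d_l g_ij), with g^inv = (1/(EG-F^2)) [[G, -F], [-F, E]]
first partials: E_u = 0, E_v = (1/2)*v, F_u = (1/4)*v, F_v = -(10/3)*v + (1/4)*u, G_u = -(10/3)*v + (1/2)*u, G_v = (200/9)*v - (10/3)*u
D = EG - F^2 = 1 + (409/36)*v^2 - (10/3)*u*v + (1/4)*u^2
expanded: Gamma^u_uu = (G E_u - 2F F_u + F E_v)/(2D), Gamma^u_uv = (G E_v - F G_u)/(2D), Gamma^u_vv = (2G F_v - G G_u - F G_v)/(2D), Gamma^v_uu = (2E F_u - E E_v - F E_u)/(2D), Gamma^v_uv = (E G_u - F E_v)/(2D), Gamma^v_vv = (E G_v - 2F F_v + F G_u)/(2D); substitute and cancel common factors

Answer: Gamma_uuu = 0, Gamma_uuv = 9*v/(9*u^2 - 120*u*v + 409*v^2 + 36), Gamma_uvv = -60*v/(9*u^2 - 120*u*v + 409*v^2 + 36), Gamma_vuu = 0, Gamma_vuv = (9*u - 60*v)/(9*u^2 - 120*u*v + 409*v^2 + 36), Gamma_vvv = (-60*u + 400*v)/(9*u^2 - 120*u*v + 409*v^2 + 36)


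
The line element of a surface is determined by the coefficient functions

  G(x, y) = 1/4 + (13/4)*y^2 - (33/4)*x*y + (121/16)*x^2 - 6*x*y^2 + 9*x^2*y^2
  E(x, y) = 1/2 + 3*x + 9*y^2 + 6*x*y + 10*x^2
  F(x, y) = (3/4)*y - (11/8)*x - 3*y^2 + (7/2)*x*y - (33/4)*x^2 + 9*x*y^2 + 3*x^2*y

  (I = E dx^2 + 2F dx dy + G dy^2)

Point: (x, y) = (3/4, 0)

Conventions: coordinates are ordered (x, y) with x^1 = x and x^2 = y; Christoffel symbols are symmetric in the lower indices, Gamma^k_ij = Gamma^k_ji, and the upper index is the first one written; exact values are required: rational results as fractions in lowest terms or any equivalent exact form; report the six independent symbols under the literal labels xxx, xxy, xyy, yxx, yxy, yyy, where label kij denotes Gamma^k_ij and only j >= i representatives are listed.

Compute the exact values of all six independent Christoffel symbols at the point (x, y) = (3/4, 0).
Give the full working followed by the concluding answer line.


E = 67/8, F = -363/64, G = 1153/256 at the point
E_x = 18, E_y = 9/2, F_x = -55/4, F_y = 81/16, G_x = 363/32, G_y = -99/16
EG - F^2 = 22733/4096;  g^inv = (4096/22733) * [[1153/256, 363/64], [363/64, 67/8]]
first-kind symbols [ij,l] = (1/2)(d_i g_jl + d_j g_il - d_l g_ij): [xx,x] = E_x/2 = 9, [xx,y] = F_x - E_y/2 = -16, [xy,x] = E_y/2 = 9/4, [xy,y] = G_x/2 = 363/64, [yy,x] = F_y - G_x/2 = -39/64, [yy,y] = G_y/2 = -99/32
Gamma^x_ij = (G*[ij,x] - F*[ij,y])/(EG - F^2), Gamma^y_ij = (E*[ij,y] - F*[ij,x])/(EG - F^2)

Answer: Gamma_xxx = -205680/22733, Gamma_xxy = 173277/22733, Gamma_xyy = -332463/90932, Gamma_yxx = -339776/22733, Gamma_yxy = 246840/22733, Gamma_yyy = -120285/22733


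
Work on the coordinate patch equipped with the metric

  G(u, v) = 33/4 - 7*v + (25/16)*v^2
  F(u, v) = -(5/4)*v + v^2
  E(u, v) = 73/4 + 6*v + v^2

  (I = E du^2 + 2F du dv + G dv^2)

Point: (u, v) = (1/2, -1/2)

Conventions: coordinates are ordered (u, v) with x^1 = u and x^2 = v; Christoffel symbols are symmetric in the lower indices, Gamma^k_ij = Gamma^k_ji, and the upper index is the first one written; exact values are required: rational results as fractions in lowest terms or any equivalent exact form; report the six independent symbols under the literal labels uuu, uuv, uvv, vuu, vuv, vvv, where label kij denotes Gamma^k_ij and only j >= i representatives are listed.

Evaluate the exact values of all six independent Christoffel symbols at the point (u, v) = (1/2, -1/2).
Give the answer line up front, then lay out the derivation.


Answer: Gamma_uuu = 40/3427, Gamma_uuv = 555/3427, Gamma_uvv = -431/3427, Gamma_vuu = -4960/23989, Gamma_vuv = -40/3427, Gamma_vvv = -8242/23989

E = 31/2, F = 7/8, G = 777/64 at the point
E_u = 0, E_v = 5, F_u = 0, F_v = -9/4, G_u = 0, G_v = -137/16
EG - F^2 = 23989/128;  g^inv = (128/23989) * [[777/64, -7/8], [-7/8, 31/2]]
first-kind symbols [ij,l] = (1/2)(d_i g_jl + d_j g_il - d_l g_ij): [uu,u] = E_u/2 = 0, [uu,v] = F_u - E_v/2 = -5/2, [uv,u] = E_v/2 = 5/2, [uv,v] = G_u/2 = 0, [vv,u] = F_v - G_u/2 = -9/4, [vv,v] = G_v/2 = -137/32
Gamma^u_ij = (G*[ij,u] - F*[ij,v])/(EG - F^2), Gamma^v_ij = (E*[ij,v] - F*[ij,u])/(EG - F^2)


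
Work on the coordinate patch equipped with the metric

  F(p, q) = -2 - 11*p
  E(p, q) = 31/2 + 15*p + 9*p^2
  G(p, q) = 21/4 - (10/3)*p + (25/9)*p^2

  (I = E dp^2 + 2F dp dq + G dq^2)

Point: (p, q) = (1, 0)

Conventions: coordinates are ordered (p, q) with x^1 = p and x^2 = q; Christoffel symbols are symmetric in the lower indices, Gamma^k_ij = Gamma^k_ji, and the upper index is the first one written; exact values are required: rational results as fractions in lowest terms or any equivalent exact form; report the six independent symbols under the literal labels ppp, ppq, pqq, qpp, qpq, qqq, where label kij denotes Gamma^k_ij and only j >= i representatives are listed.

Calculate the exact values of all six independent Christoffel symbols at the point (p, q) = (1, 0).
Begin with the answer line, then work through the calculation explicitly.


Answer: Gamma_ppp = -363/91, Gamma_ppq = 80/91, Gamma_pqq = -20/63, Gamma_qpp = -15840/1183, Gamma_qpq = 3160/1183, Gamma_qqq = -80/91

E = 79/2, F = -13, G = 169/36 at the point
E_p = 33, E_q = 0, F_p = -11, F_q = 0, G_p = 20/9, G_q = 0
EG - F^2 = 1183/72;  g^inv = (72/1183) * [[169/36, 13], [13, 79/2]]
first-kind symbols [ij,l] = (1/2)(d_i g_jl + d_j g_il - d_l g_ij): [pp,p] = E_p/2 = 33/2, [pp,q] = F_p - E_q/2 = -11, [pq,p] = E_q/2 = 0, [pq,q] = G_p/2 = 10/9, [qq,p] = F_q - G_p/2 = -10/9, [qq,q] = G_q/2 = 0
Gamma^p_ij = (G*[ij,p] - F*[ij,q])/(EG - F^2), Gamma^q_ij = (E*[ij,q] - F*[ij,p])/(EG - F^2)


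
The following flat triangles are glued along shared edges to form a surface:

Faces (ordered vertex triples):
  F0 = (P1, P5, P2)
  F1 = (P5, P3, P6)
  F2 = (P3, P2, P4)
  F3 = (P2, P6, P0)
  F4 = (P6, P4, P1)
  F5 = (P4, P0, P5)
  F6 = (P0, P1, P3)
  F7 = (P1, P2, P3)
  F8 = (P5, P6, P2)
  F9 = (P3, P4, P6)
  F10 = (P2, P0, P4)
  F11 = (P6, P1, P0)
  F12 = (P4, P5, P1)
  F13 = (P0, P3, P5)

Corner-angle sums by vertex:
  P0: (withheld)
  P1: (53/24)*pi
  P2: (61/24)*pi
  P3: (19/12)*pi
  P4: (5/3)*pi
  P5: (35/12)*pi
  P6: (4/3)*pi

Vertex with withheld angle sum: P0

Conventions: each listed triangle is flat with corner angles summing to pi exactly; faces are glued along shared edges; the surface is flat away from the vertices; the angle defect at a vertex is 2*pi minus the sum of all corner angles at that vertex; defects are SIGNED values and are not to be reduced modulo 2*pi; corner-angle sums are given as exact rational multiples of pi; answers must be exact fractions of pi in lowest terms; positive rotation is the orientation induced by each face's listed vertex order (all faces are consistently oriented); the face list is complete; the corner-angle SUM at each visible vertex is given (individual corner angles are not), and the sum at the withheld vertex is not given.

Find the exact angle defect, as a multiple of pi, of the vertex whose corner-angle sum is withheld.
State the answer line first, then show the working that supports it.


Answer: defect(P0) = pi/4

V = 7, E = 21, F = 14; chi = V - E + F = 0
Gauss-Bonnet: total defect = 2*pi*chi = 0; visible defects sum to -pi/4


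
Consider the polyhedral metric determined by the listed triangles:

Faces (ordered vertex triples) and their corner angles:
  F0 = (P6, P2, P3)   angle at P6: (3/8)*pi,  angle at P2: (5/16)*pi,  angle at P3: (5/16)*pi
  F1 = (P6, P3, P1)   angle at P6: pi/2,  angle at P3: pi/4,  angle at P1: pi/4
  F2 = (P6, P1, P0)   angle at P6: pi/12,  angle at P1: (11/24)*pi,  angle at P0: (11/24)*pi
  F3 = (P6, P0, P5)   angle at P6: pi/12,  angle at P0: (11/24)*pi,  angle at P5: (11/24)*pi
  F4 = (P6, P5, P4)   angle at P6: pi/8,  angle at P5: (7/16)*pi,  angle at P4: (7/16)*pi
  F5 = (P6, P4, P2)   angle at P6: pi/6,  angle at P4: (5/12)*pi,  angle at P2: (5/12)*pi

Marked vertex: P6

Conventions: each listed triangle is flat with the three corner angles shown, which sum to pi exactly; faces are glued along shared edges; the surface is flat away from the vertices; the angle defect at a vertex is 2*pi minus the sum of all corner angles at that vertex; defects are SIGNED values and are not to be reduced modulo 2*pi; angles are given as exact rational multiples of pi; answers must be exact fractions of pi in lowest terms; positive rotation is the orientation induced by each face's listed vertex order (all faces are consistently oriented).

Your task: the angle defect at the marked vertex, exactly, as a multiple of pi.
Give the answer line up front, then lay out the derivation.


Answer: defect(P6) = (2/3)*pi

Sum of corner angles at P6: (4/3)*pi
defect = 2*pi - (4/3)*pi


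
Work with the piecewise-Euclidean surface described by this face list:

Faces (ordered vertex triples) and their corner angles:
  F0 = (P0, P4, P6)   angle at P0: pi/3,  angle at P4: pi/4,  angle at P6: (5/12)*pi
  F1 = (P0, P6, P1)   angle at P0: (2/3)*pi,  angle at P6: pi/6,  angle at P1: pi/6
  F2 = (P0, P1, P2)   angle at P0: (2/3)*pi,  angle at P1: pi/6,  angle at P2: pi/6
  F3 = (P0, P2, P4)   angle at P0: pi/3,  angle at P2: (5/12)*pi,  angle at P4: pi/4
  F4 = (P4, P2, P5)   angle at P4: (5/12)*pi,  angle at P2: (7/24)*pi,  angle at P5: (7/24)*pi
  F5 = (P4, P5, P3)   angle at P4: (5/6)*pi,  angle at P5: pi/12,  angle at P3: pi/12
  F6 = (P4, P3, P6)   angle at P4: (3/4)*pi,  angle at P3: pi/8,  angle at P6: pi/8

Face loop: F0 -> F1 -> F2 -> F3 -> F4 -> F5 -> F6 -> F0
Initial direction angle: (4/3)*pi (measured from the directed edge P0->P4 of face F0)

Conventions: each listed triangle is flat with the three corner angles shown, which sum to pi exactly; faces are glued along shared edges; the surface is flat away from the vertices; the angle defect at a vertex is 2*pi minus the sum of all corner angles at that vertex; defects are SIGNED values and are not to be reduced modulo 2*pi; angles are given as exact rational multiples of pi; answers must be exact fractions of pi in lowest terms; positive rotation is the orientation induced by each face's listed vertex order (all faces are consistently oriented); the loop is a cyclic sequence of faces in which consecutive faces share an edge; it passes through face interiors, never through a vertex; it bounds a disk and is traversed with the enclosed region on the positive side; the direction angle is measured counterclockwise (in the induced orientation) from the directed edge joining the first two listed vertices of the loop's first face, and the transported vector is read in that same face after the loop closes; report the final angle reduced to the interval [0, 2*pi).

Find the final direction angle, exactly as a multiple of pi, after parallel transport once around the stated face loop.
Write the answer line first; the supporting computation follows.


Answer: final direction angle = (5/6)*pi

enclosed vertex P0: corner angles sum to 2*pi, defect = 2*pi - 2*pi = 0
enclosed vertex P4: corner angles sum to (5/2)*pi, defect = 2*pi - (5/2)*pi = -pi/2
summing the enclosed defects onto the initial angle, mod 2*pi in the induced orientation:
final angle = (4/3)*pi - pi/2 = (5/6)*pi (mod 2*pi)


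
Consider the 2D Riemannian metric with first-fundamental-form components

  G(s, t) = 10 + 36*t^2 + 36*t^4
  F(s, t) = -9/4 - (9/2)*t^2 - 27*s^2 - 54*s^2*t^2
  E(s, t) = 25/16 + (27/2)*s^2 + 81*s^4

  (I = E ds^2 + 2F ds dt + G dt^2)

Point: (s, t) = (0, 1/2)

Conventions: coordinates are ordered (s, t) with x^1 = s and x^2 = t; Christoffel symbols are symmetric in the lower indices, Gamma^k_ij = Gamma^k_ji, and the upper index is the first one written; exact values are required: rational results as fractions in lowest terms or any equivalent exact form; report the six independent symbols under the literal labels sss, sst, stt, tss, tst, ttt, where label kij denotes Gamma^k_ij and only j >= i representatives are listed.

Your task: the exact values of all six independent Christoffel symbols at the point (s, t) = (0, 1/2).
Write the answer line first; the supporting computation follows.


Answer: Gamma_sss = 0, Gamma_sst = 0, Gamma_stt = -72/349, Gamma_tss = 0, Gamma_tst = 0, Gamma_ttt = 432/349

E = 25/16, F = -27/8, G = 85/4 at the point
E_s = 0, E_t = 0, F_s = 0, F_t = -9/2, G_s = 0, G_t = 54
EG - F^2 = 349/16;  g^inv = (16/349) * [[85/4, 27/8], [27/8, 25/16]]
first-kind symbols [ij,l] = (1/2)(d_i g_jl + d_j g_il - d_l g_ij): [ss,s] = E_s/2 = 0, [ss,t] = F_s - E_t/2 = 0, [st,s] = E_t/2 = 0, [st,t] = G_s/2 = 0, [tt,s] = F_t - G_s/2 = -9/2, [tt,t] = G_t/2 = 27
Gamma^s_ij = (G*[ij,s] - F*[ij,t])/(EG - F^2), Gamma^t_ij = (E*[ij,t] - F*[ij,s])/(EG - F^2)


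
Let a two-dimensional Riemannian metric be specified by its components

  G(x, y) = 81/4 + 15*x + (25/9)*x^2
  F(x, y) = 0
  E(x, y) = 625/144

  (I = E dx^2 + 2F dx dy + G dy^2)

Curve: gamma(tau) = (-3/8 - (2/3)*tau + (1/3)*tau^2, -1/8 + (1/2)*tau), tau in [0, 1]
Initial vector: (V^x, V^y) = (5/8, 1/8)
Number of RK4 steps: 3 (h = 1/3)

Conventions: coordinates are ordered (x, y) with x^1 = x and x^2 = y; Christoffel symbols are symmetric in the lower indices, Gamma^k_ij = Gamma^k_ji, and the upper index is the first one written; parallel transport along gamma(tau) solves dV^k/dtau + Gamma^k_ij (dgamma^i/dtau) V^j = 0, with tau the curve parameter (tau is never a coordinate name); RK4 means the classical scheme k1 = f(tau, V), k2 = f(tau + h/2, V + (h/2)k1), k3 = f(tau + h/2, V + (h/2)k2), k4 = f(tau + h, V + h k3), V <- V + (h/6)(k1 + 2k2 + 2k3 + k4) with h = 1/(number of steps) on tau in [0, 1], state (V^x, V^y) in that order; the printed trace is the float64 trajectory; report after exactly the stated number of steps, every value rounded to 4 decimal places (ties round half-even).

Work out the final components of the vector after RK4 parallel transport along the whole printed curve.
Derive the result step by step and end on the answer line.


gamma'(tau) = (-2/3 + (2/3)*tau, 1/2); f(tau, V)^k = -Gamma^k_ij(gamma(tau)) gamma'^i(tau) V^j; h = 1/3; intermediate values shown to 6 dp
curve data and Christoffel symbols at the stage parameters:
  tau = 0.000000: gamma = (-0.375000, -0.125000), gamma' = (-0.666667, 0.500000); Gamma_xxx = 0.000000, Gamma_xxy = 0.000000, Gamma_xyy = -1.488000, Gamma_yxx = 0.000000, Gamma_yxy = 0.430108, Gamma_yyy = 0.000000
  tau = 0.166667: gamma = (-0.476852, -0.041667), gamma' = (-0.555556, 0.500000); Gamma_xxx = 0.000000, Gamma_xxy = 0.000000, Gamma_xyy = -1.422815, Gamma_yxx = 0.000000, Gamma_yxy = 0.449813, Gamma_yyy = 0.000000
  tau = 0.333333: gamma = (-0.560185, 0.041667), gamma' = (-0.444444, 0.500000); Gamma_xxx = 0.000000, Gamma_xxy = 0.000000, Gamma_xyy = -1.369481, Gamma_yxx = 0.000000, Gamma_yxy = 0.467330, Gamma_yyy = 0.000000
  tau = 0.500000: gamma = (-0.625000, 0.125000), gamma' = (-0.333333, 0.500000); Gamma_xxx = 0.000000, Gamma_xxy = 0.000000, Gamma_xyy = -1.328000, Gamma_yxx = 0.000000, Gamma_yxy = 0.481928, Gamma_yyy = 0.000000
  tau = 0.666667: gamma = (-0.671296, 0.208333), gamma' = (-0.222222, 0.500000); Gamma_xxx = 0.000000, Gamma_xxy = 0.000000, Gamma_xyy = -1.298370, Gamma_yxx = 0.000000, Gamma_yxy = 0.492926, Gamma_yyy = 0.000000
  tau = 0.833333: gamma = (-0.699074, 0.291667), gamma' = (-0.111111, 0.500000); Gamma_xxx = 0.000000, Gamma_xxy = 0.000000, Gamma_xyy = -1.280593, Gamma_yxx = 0.000000, Gamma_yxy = 0.499769, Gamma_yyy = 0.000000
  tau = 1.000000: gamma = (-0.708333, 0.375000), gamma' = (0.000000, 0.500000); Gamma_xxx = 0.000000, Gamma_xxy = 0.000000, Gamma_xyy = -1.274667, Gamma_yxx = 0.000000, Gamma_yxy = 0.502092, Gamma_yyy = 0.000000
step 0: V^x = 0.6250, V^y = 0.1250
step 1: k1 = (0.093000, -0.098566), k2 = (0.077239, -0.116921), k3 = (0.075063, -0.117094), k4 = (0.058866, -0.134031); V <- V + (h/6)(k1 + 2k2 + 2k3 + k4): V^x = 0.6504, V^y = 0.0861
step 2: k1 = (0.058940, -0.134088), k2 = (0.042316, -0.148843), k3 = (0.040683, -0.148570), k4 = (0.023730, -0.159628); V <- V + (h/6)(k1 + 2k2 + 2k3 + k4): V^x = 0.6642, V^y = 0.0367
step 3: k1 = (0.023833, -0.159673), k2 = (0.006467, -0.166398), k3 = (0.005750, -0.165737), k4 = (-0.011812, -0.167219); V <- V + (h/6)(k1 + 2k2 + 2k3 + k4): V^x = 0.6662, V^y = -0.0184

Answer: V^x = 0.6662, V^y = -0.0184


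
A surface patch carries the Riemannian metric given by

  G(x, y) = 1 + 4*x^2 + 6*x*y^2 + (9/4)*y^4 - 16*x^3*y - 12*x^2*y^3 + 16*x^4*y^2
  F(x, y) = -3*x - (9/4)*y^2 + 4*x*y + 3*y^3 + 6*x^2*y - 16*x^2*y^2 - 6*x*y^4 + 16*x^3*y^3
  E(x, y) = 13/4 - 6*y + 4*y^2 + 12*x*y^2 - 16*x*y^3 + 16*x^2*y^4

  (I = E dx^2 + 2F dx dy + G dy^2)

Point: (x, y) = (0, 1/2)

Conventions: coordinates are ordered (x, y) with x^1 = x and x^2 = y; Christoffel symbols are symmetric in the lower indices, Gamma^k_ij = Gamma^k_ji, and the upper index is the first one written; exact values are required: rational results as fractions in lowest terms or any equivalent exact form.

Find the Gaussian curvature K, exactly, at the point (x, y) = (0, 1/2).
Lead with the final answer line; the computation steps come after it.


Answer: K = -22528/7921

E = 5/4, F = -3/16, G = 73/64, EG - F^2 = 89/64 at the point
E_x = 1, E_y = -2, F_x = -11/8, F_y = 0, G_x = 3/2, G_y = 9/8
E_yy = 8, F_xy = 1, G_xx = 5
K follows from Brioschi's formula, (det M1 - det M2)/(EG - F^2)^2.
M1 = [[-E_yy/2 + F_xy - G_xx/2, E_x/2, F_x - E_y/2], [F_y - G_x/2, E, F], [G_y/2, F, G]] = [[-11/2, 1/2, -3/8], [-3/4, 5/4, -3/16], [9/16, -3/16, 73/64]]; det M1 = -113/16
M2 = [[0, E_y/2, G_x/2], [E_y/2, E, F], [G_x/2, F, G]] = [[0, -1, 3/4], [-1, 5/4, -3/16], [3/4, -3/16, 73/64]]; det M2 = -25/16
det M1 - det M2 = -11/2; K = -11/2 / (89/64)^2 = -22528/7921


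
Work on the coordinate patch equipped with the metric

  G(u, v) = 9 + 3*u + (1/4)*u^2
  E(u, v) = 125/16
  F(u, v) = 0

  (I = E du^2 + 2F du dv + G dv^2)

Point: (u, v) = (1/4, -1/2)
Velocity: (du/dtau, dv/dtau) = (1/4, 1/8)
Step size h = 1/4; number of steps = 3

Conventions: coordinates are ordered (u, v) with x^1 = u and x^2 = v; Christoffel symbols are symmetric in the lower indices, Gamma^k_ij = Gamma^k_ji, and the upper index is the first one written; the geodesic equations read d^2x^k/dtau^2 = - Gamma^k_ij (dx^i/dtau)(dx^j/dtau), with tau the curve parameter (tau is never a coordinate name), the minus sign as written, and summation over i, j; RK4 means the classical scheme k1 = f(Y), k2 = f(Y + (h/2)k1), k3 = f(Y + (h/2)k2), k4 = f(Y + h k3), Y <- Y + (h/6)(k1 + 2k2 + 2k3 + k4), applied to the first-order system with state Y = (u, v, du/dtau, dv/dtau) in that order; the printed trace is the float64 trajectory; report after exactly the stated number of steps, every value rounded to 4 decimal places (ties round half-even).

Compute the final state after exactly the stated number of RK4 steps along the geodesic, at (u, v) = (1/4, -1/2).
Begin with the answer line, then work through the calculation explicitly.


Answer: u = 0.4384, v = -0.4090, du/dtau = 0.2522, dv/dtau = 0.1178

f(Y) = (du/dtau, dv/dtau, -Gamma^u_ij Y'^i Y'^j, -Gamma^v_ij Y'^i Y'^j) with the Gammas evaluated at the stage position; h = 0.250000; intermediate values shown to 6 dp
step 0: u = 0.2500, v = -0.5000, du/dtau = 0.2500, dv/dtau = 0.1250
step 1:
  k1: at (u, v) = (0.250000, -0.500000), (du/dtau, dv/dtau) = (0.250000, 0.125000); Gamma_uuu = 0.000000, Gamma_uuv = 0.000000, Gamma_uvv = -0.200000, Gamma_vuu = 0.000000, Gamma_vuv = 0.160000, Gamma_vvv = 0.000000; k1 = (0.250000, 0.125000, 0.003125, -0.010000)
  k2: at (u, v) = (0.281250, -0.484375), (du/dtau, dv/dtau) = (0.250391, 0.123750); Gamma_uuu = 0.000000, Gamma_uuv = 0.000000, Gamma_uvv = -0.201000, Gamma_vuu = 0.000000, Gamma_vuv = 0.159204, Gamma_vvv = 0.000000; k2 = (0.250391, 0.123750, 0.003078, -0.009866)
  k3: at (u, v) = (0.281299, -0.484531), (du/dtau, dv/dtau) = (0.250385, 0.123767); Gamma_uuu = 0.000000, Gamma_uuv = 0.000000, Gamma_uvv = -0.201002, Gamma_vuu = 0.000000, Gamma_vuv = 0.159203, Gamma_vvv = 0.000000; k3 = (0.250385, 0.123767, 0.003079, -0.009867)
  k4: at (u, v) = (0.312596, -0.469058), (du/dtau, dv/dtau) = (0.250770, 0.122533); Gamma_uuu = 0.000000, Gamma_uuv = 0.000000, Gamma_uvv = -0.202003, Gamma_vuu = 0.000000, Gamma_vuv = 0.158413, Gamma_vvv = 0.000000; k4 = (0.250770, 0.122533, 0.003033, -0.009735)
  Y <- Y + (h/6)(k1 + 2k2 + 2k3 + k4): u = 0.3126, v = -0.4691, du/dtau = 0.2508, dv/dtau = 0.1225
step 2:
  k1: at (u, v) = (0.312597, -0.469060), (du/dtau, dv/dtau) = (0.250770, 0.122533); Gamma_uuu = 0.000000, Gamma_uuv = 0.000000, Gamma_uvv = -0.202003, Gamma_vuu = 0.000000, Gamma_vuv = 0.158413, Gamma_vvv = 0.000000; k1 = (0.250770, 0.122533, 0.003033, -0.009735)
  k2: at (u, v) = (0.343943, -0.453743), (du/dtau, dv/dtau) = (0.251149, 0.121316); Gamma_uuu = 0.000000, Gamma_uuv = 0.000000, Gamma_uvv = -0.203006, Gamma_vuu = 0.000000, Gamma_vuv = 0.157631, Gamma_vvv = 0.000000; k2 = (0.251149, 0.121316, 0.002988, -0.009606)
  k3: at (u, v) = (0.343990, -0.453895), (du/dtau, dv/dtau) = (0.251143, 0.121333); Gamma_uuu = 0.000000, Gamma_uuv = 0.000000, Gamma_uvv = -0.203008, Gamma_vuu = 0.000000, Gamma_vuv = 0.157629, Gamma_vvv = 0.000000; k3 = (0.251143, 0.121333, 0.002989, -0.009607)
  k4: at (u, v) = (0.375382, -0.438727), (du/dtau, dv/dtau) = (0.251517, 0.120132); Gamma_uuu = 0.000000, Gamma_uuv = 0.000000, Gamma_uvv = -0.204012, Gamma_vuu = 0.000000, Gamma_vuv = 0.156853, Gamma_vvv = 0.000000; k4 = (0.251517, 0.120132, 0.002944, -0.009479)
  Y <- Y + (h/6)(k1 + 2k2 + 2k3 + k4): u = 0.3754, v = -0.4387, du/dtau = 0.2515, dv/dtau = 0.1201
step 3:
  k1: at (u, v) = (0.375383, -0.438728), (du/dtau, dv/dtau) = (0.251517, 0.120132); Gamma_uuu = 0.000000, Gamma_uuv = 0.000000, Gamma_uvv = -0.204012, Gamma_vuu = 0.000000, Gamma_vuv = 0.156853, Gamma_vvv = 0.000000; k1 = (0.251517, 0.120132, 0.002944, -0.009479)
  k2: at (u, v) = (0.406823, -0.423711), (du/dtau, dv/dtau) = (0.251885, 0.118947); Gamma_uuu = 0.000000, Gamma_uuv = 0.000000, Gamma_uvv = -0.205018, Gamma_vuu = 0.000000, Gamma_vuv = 0.156084, Gamma_vvv = 0.000000; k2 = (0.251885, 0.118947, 0.002901, -0.009353)
  k3: at (u, v) = (0.406869, -0.423860), (du/dtau, dv/dtau) = (0.251879, 0.118963); Gamma_uuu = 0.000000, Gamma_uuv = 0.000000, Gamma_uvv = -0.205020, Gamma_vuu = 0.000000, Gamma_vuv = 0.156082, Gamma_vvv = 0.000000; k3 = (0.251879, 0.118963, 0.002901, -0.009354)
  k4: at (u, v) = (0.438353, -0.408987), (du/dtau, dv/dtau) = (0.252242, 0.117793); Gamma_uuu = 0.000000, Gamma_uuv = 0.000000, Gamma_uvv = -0.206027, Gamma_vuu = 0.000000, Gamma_vuv = 0.155319, Gamma_vvv = 0.000000; k4 = (0.252242, 0.117793, 0.002859, -0.009230)
  Y <- Y + (h/6)(k1 + 2k2 + 2k3 + k4): u = 0.4384, v = -0.4090, du/dtau = 0.2522, dv/dtau = 0.1178


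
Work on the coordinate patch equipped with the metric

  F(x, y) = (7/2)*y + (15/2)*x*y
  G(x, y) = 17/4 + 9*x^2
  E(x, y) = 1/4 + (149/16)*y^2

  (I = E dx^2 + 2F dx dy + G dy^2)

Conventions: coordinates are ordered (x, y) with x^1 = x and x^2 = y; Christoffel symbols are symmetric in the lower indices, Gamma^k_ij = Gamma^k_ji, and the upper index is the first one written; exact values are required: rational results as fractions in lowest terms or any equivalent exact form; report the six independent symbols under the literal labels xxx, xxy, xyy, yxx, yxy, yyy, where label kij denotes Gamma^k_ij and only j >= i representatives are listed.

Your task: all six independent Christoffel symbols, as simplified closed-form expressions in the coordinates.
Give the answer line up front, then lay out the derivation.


Answer: Gamma_xxx = (870*x*y^2 + 406*y^2)/(1764*x^2*y^2 + 144*x^2 - 3360*x*y^2 + 1749*y^2 + 68), Gamma_xxy = (1044*x^2*y - 2016*x*y + 2533*y)/(1764*x^2*y^2 + 144*x^2 - 3360*x*y^2 + 1749*y^2 + 68), Gamma_xyy = (-864*x^3 + 2016*x^2 - 408*x + 952)/(1764*x^2*y^2 + 144*x^2 - 3360*x*y^2 + 1749*y^2 + 68), Gamma_yxx = (-4321*y^3 - 116*y)/(7056*x^2*y^2 + 576*x^2 - 13440*x*y^2 + 6996*y^2 + 272), Gamma_yxy = (894*x*y^2 + 144*x - 2086*y^2)/(1764*x^2*y^2 + 144*x^2 - 3360*x*y^2 + 1749*y^2 + 68), Gamma_yyy = (720*x^2*y - 1344*x*y - 784*y)/(1764*x^2*y^2 + 144*x^2 - 3360*x*y^2 + 1749*y^2 + 68)

E = 1/4 + (149/16)*y^2; F = (7/2)*y + (15/2)*x*y; G = 17/4 + 9*x^2
Gamma^k_ij = (1/2) g^{kl} (d_i g_jl + d_j g_il - d_l g_ij), with g^inv = (1/(EG-F^2)) [[G, -F], [-F, E]]
first partials: E_x = 0, E_y = (149/8)*y, F_x = (15/2)*y, F_y = 7/2 + (15/2)*x, G_x = 18*x, G_y = 0
D = EG - F^2 = 17/16 + (1749/64)*y^2 + (9/4)*x^2 - (105/2)*x*y^2 + (441/16)*x^2*y^2
expanded: Gamma^x_xx = (G E_x - 2F F_x + F E_y)/(2D), Gamma^x_xy = (G E_y - F G_x)/(2D), Gamma^x_yy = (2G F_y - G G_x - F G_y)/(2D), Gamma^y_xx = (2E F_x - E E_y - F E_x)/(2D), Gamma^y_xy = (E G_x - F E_y)/(2D), Gamma^y_yy = (E G_y - 2F F_y + F G_x)/(2D); substitute and cancel common factors


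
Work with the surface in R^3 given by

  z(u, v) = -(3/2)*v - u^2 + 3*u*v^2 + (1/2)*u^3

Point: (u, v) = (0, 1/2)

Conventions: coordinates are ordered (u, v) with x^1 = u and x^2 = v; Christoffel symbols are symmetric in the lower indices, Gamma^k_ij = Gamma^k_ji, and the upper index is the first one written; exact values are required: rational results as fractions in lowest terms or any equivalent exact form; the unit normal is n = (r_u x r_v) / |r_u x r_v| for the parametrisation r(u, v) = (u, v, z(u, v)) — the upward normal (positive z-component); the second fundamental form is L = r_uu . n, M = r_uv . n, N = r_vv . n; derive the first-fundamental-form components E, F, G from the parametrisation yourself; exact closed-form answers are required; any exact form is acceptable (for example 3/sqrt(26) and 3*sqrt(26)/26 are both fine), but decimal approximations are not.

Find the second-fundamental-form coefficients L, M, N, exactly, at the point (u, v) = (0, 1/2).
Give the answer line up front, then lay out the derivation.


Answer: L = -8*sqrt(61)/61, M = 12*sqrt(61)/61, N = 0

z_u = 3/4, z_v = -3/2, z_uu = -2, z_uv = 3, z_vv = 0
E = 25/16, F = -9/8, G = 13/4; answer radicand W^2 = 61/16
unnormalised second-form numerators: l = -2, m = 3, n = 0; L = l/sqrt(61/16), and similarly M = m/sqrt(W^2), N = n/sqrt(W^2)


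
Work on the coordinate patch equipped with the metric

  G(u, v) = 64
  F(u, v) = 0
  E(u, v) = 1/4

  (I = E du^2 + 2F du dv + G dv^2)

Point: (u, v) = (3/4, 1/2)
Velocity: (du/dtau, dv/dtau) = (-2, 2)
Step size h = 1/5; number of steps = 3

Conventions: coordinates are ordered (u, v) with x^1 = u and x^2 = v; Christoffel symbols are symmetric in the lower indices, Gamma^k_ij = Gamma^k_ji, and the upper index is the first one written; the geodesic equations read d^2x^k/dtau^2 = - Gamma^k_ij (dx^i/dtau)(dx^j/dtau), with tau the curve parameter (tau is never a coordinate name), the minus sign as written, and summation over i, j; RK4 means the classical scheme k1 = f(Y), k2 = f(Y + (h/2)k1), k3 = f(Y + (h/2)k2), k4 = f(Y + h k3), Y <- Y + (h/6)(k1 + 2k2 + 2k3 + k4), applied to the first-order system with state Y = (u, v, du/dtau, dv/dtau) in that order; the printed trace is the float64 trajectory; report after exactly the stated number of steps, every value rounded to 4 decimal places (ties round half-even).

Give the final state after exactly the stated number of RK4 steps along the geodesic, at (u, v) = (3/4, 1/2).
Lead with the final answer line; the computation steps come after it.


Answer: u = -0.4500, v = 1.7000, du/dtau = -2.0000, dv/dtau = 2.0000

f(Y) = (du/dtau, dv/dtau, -Gamma^u_ij Y'^i Y'^j, -Gamma^v_ij Y'^i Y'^j) with the Gammas evaluated at the stage position; h = 0.200000; intermediate values shown to 6 dp
step 0: u = 0.7500, v = 0.5000, du/dtau = -2.0000, dv/dtau = 2.0000
step 1:
  k1: at (u, v) = (0.750000, 0.500000), (du/dtau, dv/dtau) = (-2.000000, 2.000000); Gamma_uuu = 0.000000, Gamma_uuv = 0.000000, Gamma_uvv = 0.000000, Gamma_vuu = 0.000000, Gamma_vuv = 0.000000, Gamma_vvv = 0.000000; k1 = (-2.000000, 2.000000, 0.000000, 0.000000)
  k2: at (u, v) = (0.550000, 0.700000), (du/dtau, dv/dtau) = (-2.000000, 2.000000); Gamma_uuu = 0.000000, Gamma_uuv = 0.000000, Gamma_uvv = 0.000000, Gamma_vuu = 0.000000, Gamma_vuv = 0.000000, Gamma_vvv = 0.000000; k2 = (-2.000000, 2.000000, 0.000000, 0.000000)
  k3: at (u, v) = (0.550000, 0.700000), (du/dtau, dv/dtau) = (-2.000000, 2.000000); Gamma_uuu = 0.000000, Gamma_uuv = 0.000000, Gamma_uvv = 0.000000, Gamma_vuu = 0.000000, Gamma_vuv = 0.000000, Gamma_vvv = 0.000000; k3 = (-2.000000, 2.000000, 0.000000, 0.000000)
  k4: at (u, v) = (0.350000, 0.900000), (du/dtau, dv/dtau) = (-2.000000, 2.000000); Gamma_uuu = 0.000000, Gamma_uuv = 0.000000, Gamma_uvv = 0.000000, Gamma_vuu = 0.000000, Gamma_vuv = 0.000000, Gamma_vvv = 0.000000; k4 = (-2.000000, 2.000000, 0.000000, 0.000000)
  Y <- Y + (h/6)(k1 + 2k2 + 2k3 + k4): u = 0.3500, v = 0.9000, du/dtau = -2.0000, dv/dtau = 2.0000
step 2:
  k1: at (u, v) = (0.350000, 0.900000), (du/dtau, dv/dtau) = (-2.000000, 2.000000); Gamma_uuu = 0.000000, Gamma_uuv = 0.000000, Gamma_uvv = 0.000000, Gamma_vuu = 0.000000, Gamma_vuv = 0.000000, Gamma_vvv = 0.000000; k1 = (-2.000000, 2.000000, 0.000000, 0.000000)
  k2: at (u, v) = (0.150000, 1.100000), (du/dtau, dv/dtau) = (-2.000000, 2.000000); Gamma_uuu = 0.000000, Gamma_uuv = 0.000000, Gamma_uvv = 0.000000, Gamma_vuu = 0.000000, Gamma_vuv = 0.000000, Gamma_vvv = 0.000000; k2 = (-2.000000, 2.000000, 0.000000, 0.000000)
  k3: at (u, v) = (0.150000, 1.100000), (du/dtau, dv/dtau) = (-2.000000, 2.000000); Gamma_uuu = 0.000000, Gamma_uuv = 0.000000, Gamma_uvv = 0.000000, Gamma_vuu = 0.000000, Gamma_vuv = 0.000000, Gamma_vvv = 0.000000; k3 = (-2.000000, 2.000000, 0.000000, 0.000000)
  k4: at (u, v) = (-0.050000, 1.300000), (du/dtau, dv/dtau) = (-2.000000, 2.000000); Gamma_uuu = 0.000000, Gamma_uuv = 0.000000, Gamma_uvv = 0.000000, Gamma_vuu = 0.000000, Gamma_vuv = 0.000000, Gamma_vvv = 0.000000; k4 = (-2.000000, 2.000000, 0.000000, 0.000000)
  Y <- Y + (h/6)(k1 + 2k2 + 2k3 + k4): u = -0.0500, v = 1.3000, du/dtau = -2.0000, dv/dtau = 2.0000
step 3:
  k1: at (u, v) = (-0.050000, 1.300000), (du/dtau, dv/dtau) = (-2.000000, 2.000000); Gamma_uuu = 0.000000, Gamma_uuv = 0.000000, Gamma_uvv = 0.000000, Gamma_vuu = 0.000000, Gamma_vuv = 0.000000, Gamma_vvv = 0.000000; k1 = (-2.000000, 2.000000, 0.000000, 0.000000)
  k2: at (u, v) = (-0.250000, 1.500000), (du/dtau, dv/dtau) = (-2.000000, 2.000000); Gamma_uuu = 0.000000, Gamma_uuv = 0.000000, Gamma_uvv = 0.000000, Gamma_vuu = 0.000000, Gamma_vuv = 0.000000, Gamma_vvv = 0.000000; k2 = (-2.000000, 2.000000, 0.000000, 0.000000)
  k3: at (u, v) = (-0.250000, 1.500000), (du/dtau, dv/dtau) = (-2.000000, 2.000000); Gamma_uuu = 0.000000, Gamma_uuv = 0.000000, Gamma_uvv = 0.000000, Gamma_vuu = 0.000000, Gamma_vuv = 0.000000, Gamma_vvv = 0.000000; k3 = (-2.000000, 2.000000, 0.000000, 0.000000)
  k4: at (u, v) = (-0.450000, 1.700000), (du/dtau, dv/dtau) = (-2.000000, 2.000000); Gamma_uuu = 0.000000, Gamma_uuv = 0.000000, Gamma_uvv = 0.000000, Gamma_vuu = 0.000000, Gamma_vuv = 0.000000, Gamma_vvv = 0.000000; k4 = (-2.000000, 2.000000, 0.000000, 0.000000)
  Y <- Y + (h/6)(k1 + 2k2 + 2k3 + k4): u = -0.4500, v = 1.7000, du/dtau = -2.0000, dv/dtau = 2.0000


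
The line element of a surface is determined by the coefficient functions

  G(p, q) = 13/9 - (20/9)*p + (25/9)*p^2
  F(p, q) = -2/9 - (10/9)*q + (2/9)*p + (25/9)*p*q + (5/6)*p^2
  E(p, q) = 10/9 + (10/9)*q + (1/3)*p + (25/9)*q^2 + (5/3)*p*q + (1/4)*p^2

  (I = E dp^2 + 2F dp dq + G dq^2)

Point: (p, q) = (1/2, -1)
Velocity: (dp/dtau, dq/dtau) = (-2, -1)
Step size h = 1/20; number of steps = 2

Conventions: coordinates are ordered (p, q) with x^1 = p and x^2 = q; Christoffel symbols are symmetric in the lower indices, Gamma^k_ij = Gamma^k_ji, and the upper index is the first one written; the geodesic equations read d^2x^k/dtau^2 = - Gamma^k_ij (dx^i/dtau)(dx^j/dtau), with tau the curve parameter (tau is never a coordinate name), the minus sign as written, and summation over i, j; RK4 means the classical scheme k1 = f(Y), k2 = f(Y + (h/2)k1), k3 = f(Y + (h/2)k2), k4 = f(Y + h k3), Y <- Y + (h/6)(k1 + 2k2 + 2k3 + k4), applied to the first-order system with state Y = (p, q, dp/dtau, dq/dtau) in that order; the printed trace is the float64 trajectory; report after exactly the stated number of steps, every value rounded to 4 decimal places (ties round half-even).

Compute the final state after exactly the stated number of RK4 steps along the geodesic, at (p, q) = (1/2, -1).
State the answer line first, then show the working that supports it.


Answer: p = 0.3197, q = -1.1012, dp/dtau = -1.6231, dq/dtau = -1.0074

f(Y) = (dp/dtau, dq/dtau, -Gamma^p_ij Y'^i Y'^j, -Gamma^q_ij Y'^i Y'^j) with the Gammas evaluated at the stage position; h = 0.050000; intermediate values shown to 6 dp
step 0: p = 0.5000, q = -1.0000, dp/dtau = -2.0000, dq/dtau = -1.0000
step 1:
  k1: at (p, q) = (0.500000, -1.000000), (dp/dtau, dq/dtau) = (-2.000000, -1.000000); Gamma_ppp = -0.246057, Gamma_ppq = -0.820189, Gamma_pqq = 0.000000, Gamma_qpp = 0.037855, Gamma_qpq = 0.126183, Gamma_qqq = 0.000000; k1 = (-2.000000, -1.000000, 4.264984, -0.656151)
  k2: at (p, q) = (0.450000, -1.025000), (dp/dtau, dq/dtau) = (-1.893375, -1.016404); Gamma_ppp = -0.246840, Gamma_ppq = -0.822800, Gamma_pqq = 0.000000, Gamma_qpp = 0.017887, Gamma_qpq = 0.059623, Gamma_qqq = 0.000000; k2 = (-1.893375, -1.016404, 4.051737, -0.293604)
  k3: at (p, q) = (0.452666, -1.025410), (dp/dtau, dq/dtau) = (-1.898707, -1.007340); Gamma_ppp = -0.246778, Gamma_ppq = -0.822594, Gamma_pqq = 0.000000, Gamma_qpp = 0.018846, Gamma_qpq = 0.062822, Gamma_qqq = 0.000000; k3 = (-1.898707, -1.007340, 4.036315, -0.308254)
  k4: at (p, q) = (0.405065, -1.050367), (dp/dtau, dq/dtau) = (-1.798184, -1.015413); Gamma_ppp = -0.245336, Gamma_ppq = -0.817786, Gamma_pqq = 0.000000, Gamma_qpp = 0.001705, Gamma_qpq = 0.005683, Gamma_qqq = 0.000000; k4 = (-1.798184, -1.015413, 3.779676, -0.026265)
  Y <- Y + (h/6)(k1 + 2k2 + 2k3 + k4): p = 0.4051, q = -1.0505, dp/dtau = -1.7982, dq/dtau = -1.0157
step 2:
  k1: at (p, q) = (0.405147, -1.050524), (dp/dtau, dq/dtau) = (-1.798160, -1.015718); Gamma_ppp = -0.245327, Gamma_ppq = -0.817757, Gamma_pqq = 0.000000, Gamma_qpp = 0.001732, Gamma_qpq = 0.005774, Gamma_qqq = 0.000000; k1 = (-1.798160, -1.015718, 3.780377, -0.026692)
  k2: at (p, q) = (0.360193, -1.075917), (dp/dtau, dq/dtau) = (-1.703651, -1.016385); Gamma_ppp = -0.242178, Gamma_ppq = -0.807260, Gamma_pqq = 0.000000, Gamma_qpp = -0.012555, Gamma_qpq = -0.041849, Gamma_qqq = 0.000000; k2 = (-1.703651, -1.016385, 3.498549, 0.181370)
  k3: at (p, q) = (0.362556, -1.075934), (dp/dtau, dq/dtau) = (-1.710697, -1.011184); Gamma_ppp = -0.242277, Gamma_ppq = -0.807589, Gamma_pqq = 0.000000, Gamma_qpp = -0.011825, Gamma_qpq = -0.039417, Gamma_qqq = 0.000000; k3 = (-1.710697, -1.011184, 3.502999, 0.170976)
  k4: at (p, q) = (0.319612, -1.101083), (dp/dtau, dq/dtau) = (-1.623010, -1.007169); Gamma_ppp = -0.238035, Gamma_ppq = -0.793450, Gamma_pqq = 0.000000, Gamma_qpp = -0.023764, Gamma_qpq = -0.079215, Gamma_qqq = 0.000000; k4 = (-1.623010, -1.007169, 3.221041, 0.321575)
  Y <- Y + (h/6)(k1 + 2k2 + 2k3 + k4): p = 0.3197, q = -1.1012, dp/dtau = -1.6231, dq/dtau = -1.0074


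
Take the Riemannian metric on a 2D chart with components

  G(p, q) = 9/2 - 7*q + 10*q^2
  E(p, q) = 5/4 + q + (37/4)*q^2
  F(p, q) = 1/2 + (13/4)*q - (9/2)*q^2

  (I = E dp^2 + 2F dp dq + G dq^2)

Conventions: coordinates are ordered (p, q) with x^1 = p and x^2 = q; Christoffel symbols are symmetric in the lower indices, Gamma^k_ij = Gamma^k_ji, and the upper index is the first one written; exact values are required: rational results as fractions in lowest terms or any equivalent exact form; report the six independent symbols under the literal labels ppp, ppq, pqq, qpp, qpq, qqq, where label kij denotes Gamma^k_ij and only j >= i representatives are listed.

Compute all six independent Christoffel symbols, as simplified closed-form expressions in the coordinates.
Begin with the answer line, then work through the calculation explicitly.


Answer: Gamma_ppp = (-666*q^3 + 445*q^2 + 100*q + 4)/(1156*q^4 - 408*q^3 + 657*q^2 - 120*q + 86), Gamma_ppq = (1480*q^3 - 956*q^2 + 610*q + 36)/(1156*q^4 - 408*q^3 + 657*q^2 - 120*q + 86), Gamma_pqq = (-720*q^3 + 756*q^2 - 910*q + 262)/(1156*q^4 - 408*q^3 + 657*q^2 - 120*q + 86), Gamma_qpp = (-1369*q^3 - 222*q^2 - 193*q - 10)/(1156*q^4 - 408*q^3 + 657*q^2 - 120*q + 86), Gamma_qpq = (666*q^3 - 445*q^2 - 100*q - 4)/(1156*q^4 - 408*q^3 + 657*q^2 - 120*q + 86), Gamma_qqq = (832*q^3 + 344*q^2 + 47*q - 96)/(1156*q^4 - 408*q^3 + 657*q^2 - 120*q + 86)

E = 5/4 + q + (37/4)*q^2; F = 1/2 + (13/4)*q - (9/2)*q^2; G = 9/2 - 7*q + 10*q^2
Gamma^k_ij = (1/2) g^{kl} (d_i g_jl + d_j g_il - d_l g_ij), with g^inv = (1/(EG-F^2)) [[G, -F], [-F, E]]
first partials: E_p = 0, E_q = 1 + (37/2)*q, F_p = 0, F_q = 13/4 - 9*q, G_p = 0, G_q = -7 + 20*q
D = EG - F^2 = 43/8 - (15/2)*q + (657/16)*q^2 - (51/2)*q^3 + (289/4)*q^4
expanded: Gamma^p_pp = (G E_p - 2F F_p + F E_q)/(2D), Gamma^p_pq = (G E_q - F G_p)/(2D), Gamma^p_qq = (2G F_q - G G_p - F G_q)/(2D), Gamma^q_pp = (2E F_p - E E_q - F E_p)/(2D), Gamma^q_pq = (E G_p - F E_q)/(2D), Gamma^q_qq = (E G_q - 2F F_q + F G_p)/(2D); substitute and cancel common factors


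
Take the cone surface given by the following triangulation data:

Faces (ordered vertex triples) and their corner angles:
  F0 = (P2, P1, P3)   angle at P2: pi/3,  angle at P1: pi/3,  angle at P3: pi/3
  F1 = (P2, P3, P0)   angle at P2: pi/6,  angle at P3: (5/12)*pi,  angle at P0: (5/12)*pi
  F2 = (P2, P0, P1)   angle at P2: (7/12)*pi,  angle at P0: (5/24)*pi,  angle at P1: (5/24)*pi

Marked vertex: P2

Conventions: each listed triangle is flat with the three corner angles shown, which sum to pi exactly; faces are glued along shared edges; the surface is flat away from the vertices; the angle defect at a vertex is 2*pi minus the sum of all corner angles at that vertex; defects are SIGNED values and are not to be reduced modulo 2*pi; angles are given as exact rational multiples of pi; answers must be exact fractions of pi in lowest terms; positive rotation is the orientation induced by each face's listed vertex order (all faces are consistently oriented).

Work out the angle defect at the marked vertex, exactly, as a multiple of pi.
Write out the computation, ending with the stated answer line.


Sum of corner angles at P2: (13/12)*pi
defect = 2*pi - (13/12)*pi

Answer: defect(P2) = (11/12)*pi
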